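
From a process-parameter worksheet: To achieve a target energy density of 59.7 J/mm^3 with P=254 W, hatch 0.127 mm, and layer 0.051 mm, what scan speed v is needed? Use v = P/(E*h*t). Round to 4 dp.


v = 254 / (59.7*0.127*0.051) = 656.8792 mm/s


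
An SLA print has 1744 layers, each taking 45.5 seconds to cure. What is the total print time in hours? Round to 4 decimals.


t = 1744 * 45.5 / 3600 = 22.0422 hrs


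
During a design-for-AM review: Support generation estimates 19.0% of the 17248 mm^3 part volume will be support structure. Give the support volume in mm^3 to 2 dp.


V_support = 17248 * 0.19 = 3277.12 mm^3


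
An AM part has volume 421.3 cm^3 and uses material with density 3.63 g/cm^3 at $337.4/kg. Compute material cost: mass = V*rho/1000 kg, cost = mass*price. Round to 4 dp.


Mass = 421.3*3.63/1000 = 1.529319 kg
Cost = 1.529319 * 337.4 = 515.9922 $


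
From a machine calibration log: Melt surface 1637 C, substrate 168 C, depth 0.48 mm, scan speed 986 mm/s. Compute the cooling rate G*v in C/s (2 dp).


G = (1637-168)/0.48 = 3060.41666667 C/mm
CR = 3060.41666667 * 986 = 3017570.83 C/s


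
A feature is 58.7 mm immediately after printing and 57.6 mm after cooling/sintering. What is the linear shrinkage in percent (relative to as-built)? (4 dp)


Shrinkage = ((58.7-57.6)/58.7)*100 = 1.8739 %


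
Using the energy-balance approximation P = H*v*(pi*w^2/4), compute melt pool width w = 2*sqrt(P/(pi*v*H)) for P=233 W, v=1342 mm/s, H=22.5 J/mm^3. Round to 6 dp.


w = 2*sqrt(233/(pi*1342*22.5)) = 0.099121 mm


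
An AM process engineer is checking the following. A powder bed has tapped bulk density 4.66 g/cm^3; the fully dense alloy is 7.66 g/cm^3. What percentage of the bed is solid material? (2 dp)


Packing = (4.66/7.66)*100 = 60.84 %


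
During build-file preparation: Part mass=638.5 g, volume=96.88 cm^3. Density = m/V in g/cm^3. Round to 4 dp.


rho = 638.5 / 96.88 = 6.5906 g/cm^3


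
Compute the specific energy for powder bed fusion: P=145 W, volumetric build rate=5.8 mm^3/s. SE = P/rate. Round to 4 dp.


SE = 145 / 5.8 = 25.0 J/mm^3


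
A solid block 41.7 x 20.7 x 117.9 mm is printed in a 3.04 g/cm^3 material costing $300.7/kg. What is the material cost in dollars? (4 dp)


V = 41.7 * 20.7 * 117.9 = 101770.101 mm^3 = 101.770101 cm^3
Mass = 101.770101 * 3.04 / 1000 = 0.30938111 kg
Cost = 0.30938111 * 300.7 = 93.0309 $


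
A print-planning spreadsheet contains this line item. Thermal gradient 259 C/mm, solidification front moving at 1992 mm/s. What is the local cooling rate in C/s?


CR = 259 * 1992 = 515928 C/s


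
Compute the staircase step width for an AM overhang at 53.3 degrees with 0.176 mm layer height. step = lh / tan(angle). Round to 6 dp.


step = 0.176 / tan(53.3) = 0.131186 mm


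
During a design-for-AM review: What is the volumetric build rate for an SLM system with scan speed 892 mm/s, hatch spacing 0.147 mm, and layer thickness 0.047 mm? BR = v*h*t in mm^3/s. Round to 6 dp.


Rate = 892 * 0.147 * 0.047 = 6.162828 mm^3/s


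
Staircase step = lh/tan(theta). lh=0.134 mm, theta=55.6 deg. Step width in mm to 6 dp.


step = 0.134 / tan(55.6) = 0.091752 mm


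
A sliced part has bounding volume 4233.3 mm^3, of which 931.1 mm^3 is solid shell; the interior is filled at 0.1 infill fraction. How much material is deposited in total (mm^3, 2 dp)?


V_infill = (4233.3 - 931.1) * 0.1 = 330.22
V_total = 931.1 + 330.22 = 1261.32 mm^3


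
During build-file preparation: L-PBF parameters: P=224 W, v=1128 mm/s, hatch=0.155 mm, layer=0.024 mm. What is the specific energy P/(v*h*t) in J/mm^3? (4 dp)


Build rate = 1128 * 0.155 * 0.024 = 4.19616 mm^3/s
SE = 224 / 4.19616 = 53.3821 J/mm^3


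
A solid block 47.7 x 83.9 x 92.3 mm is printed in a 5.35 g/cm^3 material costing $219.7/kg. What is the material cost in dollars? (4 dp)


V = 47.7 * 83.9 * 92.3 = 369387.369 mm^3 = 369.387369 cm^3
Mass = 369.387369 * 5.35 / 1000 = 1.97622242 kg
Cost = 1.97622242 * 219.7 = 434.1761 $


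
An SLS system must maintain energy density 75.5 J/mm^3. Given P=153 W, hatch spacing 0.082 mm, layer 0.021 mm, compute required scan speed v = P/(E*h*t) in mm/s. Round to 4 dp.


v = 153 / (75.5*0.082*0.021) = 1176.8235 mm/s


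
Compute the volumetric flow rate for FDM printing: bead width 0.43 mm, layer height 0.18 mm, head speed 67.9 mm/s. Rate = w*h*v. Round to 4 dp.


Rate = 0.43 * 0.18 * 67.9 = 5.2555 mm^3/s


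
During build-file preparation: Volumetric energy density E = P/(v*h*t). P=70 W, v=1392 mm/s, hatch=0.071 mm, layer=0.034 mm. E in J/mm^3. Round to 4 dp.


E = 70 / (1392*0.071*0.034) = 20.8315 J/mm^3


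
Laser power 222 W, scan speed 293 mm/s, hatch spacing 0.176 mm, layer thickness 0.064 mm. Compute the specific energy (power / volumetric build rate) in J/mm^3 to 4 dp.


Build rate = 293 * 0.176 * 0.064 = 3.300352 mm^3/s
SE = 222 / 3.300352 = 67.2656 J/mm^3


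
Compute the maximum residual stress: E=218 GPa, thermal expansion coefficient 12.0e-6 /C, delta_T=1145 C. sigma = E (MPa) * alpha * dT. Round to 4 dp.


sigma = 218*1000 * 12.0e-6 * 1145 = 2995.32 MPa


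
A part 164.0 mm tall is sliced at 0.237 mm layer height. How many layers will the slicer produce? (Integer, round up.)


Layers = ceil(164.0/0.237) = 692


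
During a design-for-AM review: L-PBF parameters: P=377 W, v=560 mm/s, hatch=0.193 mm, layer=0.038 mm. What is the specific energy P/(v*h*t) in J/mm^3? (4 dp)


Build rate = 560 * 0.193 * 0.038 = 4.10704 mm^3/s
SE = 377 / 4.10704 = 91.7936 J/mm^3


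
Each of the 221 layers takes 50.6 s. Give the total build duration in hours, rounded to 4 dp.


t = 221 * 50.6 / 3600 = 3.1063 hrs


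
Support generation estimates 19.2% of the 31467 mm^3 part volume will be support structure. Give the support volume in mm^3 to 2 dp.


V_support = 31467 * 0.192 = 6041.66 mm^3


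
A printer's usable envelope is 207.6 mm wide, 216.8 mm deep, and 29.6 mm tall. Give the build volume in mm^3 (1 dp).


V = 207.6 * 216.8 * 29.6 = 1332227.3 mm^3


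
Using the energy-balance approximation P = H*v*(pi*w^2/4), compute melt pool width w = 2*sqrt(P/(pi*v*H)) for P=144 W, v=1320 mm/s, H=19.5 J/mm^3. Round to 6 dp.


w = 2*sqrt(144/(pi*1320*19.5)) = 0.084398 mm


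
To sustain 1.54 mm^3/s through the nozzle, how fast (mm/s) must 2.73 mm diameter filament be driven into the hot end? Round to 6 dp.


A = pi*(2.73/2)^2 = 5.853494
v = 1.54 / 5.853494 = 0.263091 mm/s


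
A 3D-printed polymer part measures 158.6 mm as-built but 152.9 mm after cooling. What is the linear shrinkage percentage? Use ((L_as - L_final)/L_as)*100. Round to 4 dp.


Shrinkage = ((158.6-152.9)/158.6)*100 = 3.5939 %


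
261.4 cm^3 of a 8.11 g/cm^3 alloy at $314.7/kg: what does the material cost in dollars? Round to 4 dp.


Mass = 261.4*8.11/1000 = 2.119954 kg
Cost = 2.119954 * 314.7 = 667.1495 $


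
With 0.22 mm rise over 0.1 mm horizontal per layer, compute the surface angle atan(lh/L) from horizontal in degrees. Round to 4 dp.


angle = atan(0.22/0.1) = 65.556 degrees


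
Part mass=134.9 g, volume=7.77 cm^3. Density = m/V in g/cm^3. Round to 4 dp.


rho = 134.9 / 7.77 = 17.3616 g/cm^3


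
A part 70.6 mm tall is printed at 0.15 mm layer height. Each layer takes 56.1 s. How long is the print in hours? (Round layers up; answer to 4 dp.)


Layers = ceil(70.6/0.15) = 471
t = 471 * 56.1 / 3600 = 7.3398 hrs


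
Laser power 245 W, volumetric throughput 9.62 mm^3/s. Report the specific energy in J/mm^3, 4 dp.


SE = 245 / 9.62 = 25.4678 J/mm^3


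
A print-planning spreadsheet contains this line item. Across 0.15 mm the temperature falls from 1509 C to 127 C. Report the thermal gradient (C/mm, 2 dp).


G = (1509-127)/0.15 = 9213.33 C/mm


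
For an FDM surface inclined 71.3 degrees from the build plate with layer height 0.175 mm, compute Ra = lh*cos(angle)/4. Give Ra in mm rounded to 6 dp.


Ra = 0.175 * cos(71.3) / 4 = 0.014027 mm


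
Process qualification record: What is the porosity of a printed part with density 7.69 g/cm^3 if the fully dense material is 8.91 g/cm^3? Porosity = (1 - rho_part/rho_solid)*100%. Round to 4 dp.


Porosity = (1-7.69/8.91)*100 = 13.6925 %


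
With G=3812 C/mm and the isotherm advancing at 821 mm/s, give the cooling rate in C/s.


CR = 3812 * 821 = 3129652 C/s


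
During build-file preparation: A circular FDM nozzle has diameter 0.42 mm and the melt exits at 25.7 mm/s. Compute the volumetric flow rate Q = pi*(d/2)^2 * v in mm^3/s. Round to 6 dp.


A = pi*(0.42/2)^2 = 0.13854424 mm^2
Q = 0.13854424 * 25.7 = 3.560587 mm^3/s


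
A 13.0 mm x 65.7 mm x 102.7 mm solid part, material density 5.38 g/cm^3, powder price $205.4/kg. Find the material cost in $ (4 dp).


V = 13.0 * 65.7 * 102.7 = 87716.07 mm^3 = 87.71607 cm^3
Mass = 87.71607 * 5.38 / 1000 = 0.47191246 kg
Cost = 0.47191246 * 205.4 = 96.9308 $


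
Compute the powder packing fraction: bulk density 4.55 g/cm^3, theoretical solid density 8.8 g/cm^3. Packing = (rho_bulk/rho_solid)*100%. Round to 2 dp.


Packing = (4.55/8.8)*100 = 51.7 %


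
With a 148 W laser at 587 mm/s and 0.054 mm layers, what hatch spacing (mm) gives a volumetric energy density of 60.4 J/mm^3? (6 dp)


h = 148 / (60.4*587*0.054) = 0.077302 mm


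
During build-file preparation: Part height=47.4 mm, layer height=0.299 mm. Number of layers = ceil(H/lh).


Layers = ceil(47.4/0.299) = 159


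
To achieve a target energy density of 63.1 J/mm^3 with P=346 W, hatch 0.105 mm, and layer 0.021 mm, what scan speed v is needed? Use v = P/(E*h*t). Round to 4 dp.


v = 346 / (63.1*0.105*0.021) = 2486.7845 mm/s


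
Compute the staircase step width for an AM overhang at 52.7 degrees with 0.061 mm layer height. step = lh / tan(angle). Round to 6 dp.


step = 0.061 / tan(52.7) = 0.04647 mm


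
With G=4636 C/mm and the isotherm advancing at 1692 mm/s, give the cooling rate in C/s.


CR = 4636 * 1692 = 7844112 C/s


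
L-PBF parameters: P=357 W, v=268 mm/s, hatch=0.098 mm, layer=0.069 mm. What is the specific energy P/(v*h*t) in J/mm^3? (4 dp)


Build rate = 268 * 0.098 * 0.069 = 1.812216 mm^3/s
SE = 357 / 1.812216 = 196.9964 J/mm^3


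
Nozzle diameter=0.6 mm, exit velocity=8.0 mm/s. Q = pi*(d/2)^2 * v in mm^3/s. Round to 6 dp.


A = pi*(0.6/2)^2 = 0.28274334 mm^2
Q = 0.28274334 * 8.0 = 2.261947 mm^3/s


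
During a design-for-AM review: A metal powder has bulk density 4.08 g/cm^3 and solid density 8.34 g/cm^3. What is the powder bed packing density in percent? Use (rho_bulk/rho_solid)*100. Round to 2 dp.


Packing = (4.08/8.34)*100 = 48.92 %


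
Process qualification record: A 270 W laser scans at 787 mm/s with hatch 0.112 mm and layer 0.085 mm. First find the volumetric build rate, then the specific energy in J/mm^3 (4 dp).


Build rate = 787 * 0.112 * 0.085 = 7.49224 mm^3/s
SE = 270 / 7.49224 = 36.0373 J/mm^3


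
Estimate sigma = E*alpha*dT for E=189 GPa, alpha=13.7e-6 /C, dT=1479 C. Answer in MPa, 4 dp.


sigma = 189*1000 * 13.7e-6 * 1479 = 3829.5747 MPa


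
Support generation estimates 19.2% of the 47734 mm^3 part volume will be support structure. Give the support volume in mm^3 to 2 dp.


V_support = 47734 * 0.192 = 9164.93 mm^3


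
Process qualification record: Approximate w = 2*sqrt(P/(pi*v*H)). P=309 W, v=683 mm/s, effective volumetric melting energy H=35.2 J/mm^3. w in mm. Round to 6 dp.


w = 2*sqrt(309/(pi*683*35.2)) = 0.127924 mm


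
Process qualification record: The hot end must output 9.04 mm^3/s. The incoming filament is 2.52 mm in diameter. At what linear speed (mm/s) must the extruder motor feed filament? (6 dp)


A = pi*(2.52/2)^2 = 4.987592
v = 9.04 / 4.987592 = 1.812498 mm/s


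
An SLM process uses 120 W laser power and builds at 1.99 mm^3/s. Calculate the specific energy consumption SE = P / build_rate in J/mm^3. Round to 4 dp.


SE = 120 / 1.99 = 60.3015 J/mm^3


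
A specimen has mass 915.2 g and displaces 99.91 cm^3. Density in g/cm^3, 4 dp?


rho = 915.2 / 99.91 = 9.1602 g/cm^3


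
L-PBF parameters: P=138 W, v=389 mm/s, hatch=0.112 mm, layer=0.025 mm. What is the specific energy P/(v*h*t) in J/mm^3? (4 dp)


Build rate = 389 * 0.112 * 0.025 = 1.0892 mm^3/s
SE = 138 / 1.0892 = 126.6985 J/mm^3


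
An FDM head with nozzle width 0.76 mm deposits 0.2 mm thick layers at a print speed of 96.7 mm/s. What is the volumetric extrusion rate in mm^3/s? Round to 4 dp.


Rate = 0.76 * 0.2 * 96.7 = 14.6984 mm^3/s


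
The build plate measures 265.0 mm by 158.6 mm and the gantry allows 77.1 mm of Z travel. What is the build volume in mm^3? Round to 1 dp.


V = 265.0 * 158.6 * 77.1 = 3240435.9 mm^3


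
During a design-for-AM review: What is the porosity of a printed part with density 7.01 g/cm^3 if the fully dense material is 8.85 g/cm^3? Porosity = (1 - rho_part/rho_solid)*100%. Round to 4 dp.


Porosity = (1-7.01/8.85)*100 = 20.791 %


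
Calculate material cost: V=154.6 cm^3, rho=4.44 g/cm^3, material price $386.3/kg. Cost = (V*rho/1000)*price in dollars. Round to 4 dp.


Mass = 154.6*4.44/1000 = 0.686424 kg
Cost = 0.686424 * 386.3 = 265.1656 $


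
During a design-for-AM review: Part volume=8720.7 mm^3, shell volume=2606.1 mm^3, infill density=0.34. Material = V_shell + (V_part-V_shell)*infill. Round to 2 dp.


V_infill = (8720.7 - 2606.1) * 0.34 = 2078.96
V_total = 2606.1 + 2078.96 = 4685.06 mm^3


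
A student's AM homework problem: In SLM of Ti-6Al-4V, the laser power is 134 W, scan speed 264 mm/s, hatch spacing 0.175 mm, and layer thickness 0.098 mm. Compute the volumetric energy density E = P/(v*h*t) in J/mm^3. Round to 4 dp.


E = 134 / (264*0.175*0.098) = 29.5963 J/mm^3


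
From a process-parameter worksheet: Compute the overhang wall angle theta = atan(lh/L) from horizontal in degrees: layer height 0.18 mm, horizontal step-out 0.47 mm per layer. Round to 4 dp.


angle = atan(0.18/0.47) = 20.9558 degrees


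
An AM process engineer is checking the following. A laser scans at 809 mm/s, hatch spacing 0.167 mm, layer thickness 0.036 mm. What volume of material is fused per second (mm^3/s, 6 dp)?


Rate = 809 * 0.167 * 0.036 = 4.863708 mm^3/s


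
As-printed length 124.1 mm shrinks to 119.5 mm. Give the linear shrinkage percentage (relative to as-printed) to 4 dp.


Shrinkage = ((124.1-119.5)/124.1)*100 = 3.7067 %


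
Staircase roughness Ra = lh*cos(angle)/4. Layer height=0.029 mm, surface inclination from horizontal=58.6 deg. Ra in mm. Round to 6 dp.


Ra = 0.029 * cos(58.6) / 4 = 0.003777 mm


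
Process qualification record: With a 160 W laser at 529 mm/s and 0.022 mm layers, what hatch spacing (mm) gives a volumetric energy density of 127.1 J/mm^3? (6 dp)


h = 160 / (127.1*529*0.022) = 0.108167 mm


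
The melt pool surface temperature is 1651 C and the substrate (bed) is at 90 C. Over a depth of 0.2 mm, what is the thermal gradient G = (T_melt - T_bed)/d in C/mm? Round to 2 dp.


G = (1651-90)/0.2 = 7805.0 C/mm


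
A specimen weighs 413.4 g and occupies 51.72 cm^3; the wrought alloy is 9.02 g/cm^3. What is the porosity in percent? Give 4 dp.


rho_part = 413.4 / 51.72 = 7.99303944 g/cm^3
Porosity = (1 - 7.99303944/9.02)*100 = 11.3854 %


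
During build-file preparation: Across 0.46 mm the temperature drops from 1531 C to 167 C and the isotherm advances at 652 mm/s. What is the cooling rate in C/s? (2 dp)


G = (1531-167)/0.46 = 2965.2173913 C/mm
CR = 2965.2173913 * 652 = 1933321.74 C/s


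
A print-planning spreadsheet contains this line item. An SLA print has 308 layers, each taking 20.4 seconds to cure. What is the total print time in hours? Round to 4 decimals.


t = 308 * 20.4 / 3600 = 1.7453 hrs


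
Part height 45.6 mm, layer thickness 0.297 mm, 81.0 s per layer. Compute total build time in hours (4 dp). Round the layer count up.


Layers = ceil(45.6/0.297) = 154
t = 154 * 81.0 / 3600 = 3.465 hrs


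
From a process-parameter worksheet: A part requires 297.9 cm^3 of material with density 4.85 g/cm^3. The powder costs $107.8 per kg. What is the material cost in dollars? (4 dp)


Mass = 297.9*4.85/1000 = 1.444815 kg
Cost = 1.444815 * 107.8 = 155.7511 $


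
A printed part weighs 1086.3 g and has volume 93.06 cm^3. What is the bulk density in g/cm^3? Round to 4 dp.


rho = 1086.3 / 93.06 = 11.6731 g/cm^3


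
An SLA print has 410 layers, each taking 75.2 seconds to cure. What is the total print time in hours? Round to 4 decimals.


t = 410 * 75.2 / 3600 = 8.5644 hrs


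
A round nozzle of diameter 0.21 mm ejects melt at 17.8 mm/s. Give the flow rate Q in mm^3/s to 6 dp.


A = pi*(0.21/2)^2 = 0.03463606 mm^2
Q = 0.03463606 * 17.8 = 0.616522 mm^3/s


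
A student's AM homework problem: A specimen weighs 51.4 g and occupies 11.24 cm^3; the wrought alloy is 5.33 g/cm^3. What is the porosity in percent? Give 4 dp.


rho_part = 51.4 / 11.24 = 4.57295374 g/cm^3
Porosity = (1 - 4.57295374/5.33)*100 = 14.2035 %


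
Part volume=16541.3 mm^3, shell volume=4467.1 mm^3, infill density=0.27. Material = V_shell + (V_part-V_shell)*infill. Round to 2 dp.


V_infill = (16541.3 - 4467.1) * 0.27 = 3260.03
V_total = 4467.1 + 3260.03 = 7727.13 mm^3


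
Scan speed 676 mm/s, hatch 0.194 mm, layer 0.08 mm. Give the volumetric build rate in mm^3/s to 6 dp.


Rate = 676 * 0.194 * 0.08 = 10.49152 mm^3/s


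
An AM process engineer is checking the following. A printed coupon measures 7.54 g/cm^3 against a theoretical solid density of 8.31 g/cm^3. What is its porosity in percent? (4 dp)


Porosity = (1-7.54/8.31)*100 = 9.2659 %


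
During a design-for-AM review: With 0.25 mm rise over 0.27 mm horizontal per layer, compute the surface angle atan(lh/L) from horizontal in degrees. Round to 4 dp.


angle = atan(0.25/0.27) = 42.7974 degrees


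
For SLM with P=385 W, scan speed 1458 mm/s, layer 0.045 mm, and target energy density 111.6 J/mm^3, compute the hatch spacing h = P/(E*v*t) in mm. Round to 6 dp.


h = 385 / (111.6*1458*0.045) = 0.052581 mm


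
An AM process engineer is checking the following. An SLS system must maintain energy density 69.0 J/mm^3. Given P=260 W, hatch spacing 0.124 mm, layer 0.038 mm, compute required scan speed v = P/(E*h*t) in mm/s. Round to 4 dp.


v = 260 / (69.0*0.124*0.038) = 799.685 mm/s


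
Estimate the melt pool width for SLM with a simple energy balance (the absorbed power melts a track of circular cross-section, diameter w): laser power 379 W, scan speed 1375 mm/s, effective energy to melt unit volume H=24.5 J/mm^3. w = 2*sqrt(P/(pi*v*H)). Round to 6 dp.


w = 2*sqrt(379/(pi*1375*24.5)) = 0.119685 mm


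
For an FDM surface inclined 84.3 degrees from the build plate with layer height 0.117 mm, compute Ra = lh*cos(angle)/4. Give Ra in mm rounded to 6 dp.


Ra = 0.117 * cos(84.3) / 4 = 0.002905 mm


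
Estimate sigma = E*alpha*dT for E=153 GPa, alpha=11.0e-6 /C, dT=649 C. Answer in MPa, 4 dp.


sigma = 153*1000 * 11.0e-6 * 649 = 1092.267 MPa


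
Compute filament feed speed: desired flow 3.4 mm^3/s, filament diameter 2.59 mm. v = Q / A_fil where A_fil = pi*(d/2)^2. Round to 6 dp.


A = pi*(2.59/2)^2 = 5.268529
v = 3.4 / 5.268529 = 0.645341 mm/s


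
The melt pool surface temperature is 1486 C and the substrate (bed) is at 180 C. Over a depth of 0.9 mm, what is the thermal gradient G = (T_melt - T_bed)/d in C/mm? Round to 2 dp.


G = (1486-180)/0.9 = 1451.11 C/mm


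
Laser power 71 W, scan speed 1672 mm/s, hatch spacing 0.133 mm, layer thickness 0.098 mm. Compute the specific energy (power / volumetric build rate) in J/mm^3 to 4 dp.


Build rate = 1672 * 0.133 * 0.098 = 21.792848 mm^3/s
SE = 71 / 21.792848 = 3.2579 J/mm^3


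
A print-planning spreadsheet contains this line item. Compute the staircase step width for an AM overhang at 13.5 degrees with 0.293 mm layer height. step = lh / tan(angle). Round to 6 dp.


step = 0.293 / tan(13.5) = 1.220433 mm


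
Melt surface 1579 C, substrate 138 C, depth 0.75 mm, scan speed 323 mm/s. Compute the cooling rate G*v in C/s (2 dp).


G = (1579-138)/0.75 = 1921.33333333 C/mm
CR = 1921.33333333 * 323 = 620590.67 C/s


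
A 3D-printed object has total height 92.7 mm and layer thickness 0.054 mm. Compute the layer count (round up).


Layers = ceil(92.7/0.054) = 1717


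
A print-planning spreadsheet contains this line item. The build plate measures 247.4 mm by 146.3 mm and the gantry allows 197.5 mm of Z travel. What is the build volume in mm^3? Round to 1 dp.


V = 247.4 * 146.3 * 197.5 = 7148437.5 mm^3


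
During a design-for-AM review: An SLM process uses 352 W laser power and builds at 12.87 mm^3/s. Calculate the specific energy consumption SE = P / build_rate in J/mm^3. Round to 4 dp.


SE = 352 / 12.87 = 27.3504 J/mm^3


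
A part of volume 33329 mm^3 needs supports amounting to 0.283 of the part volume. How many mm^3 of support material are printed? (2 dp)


V_support = 33329 * 0.283 = 9432.11 mm^3


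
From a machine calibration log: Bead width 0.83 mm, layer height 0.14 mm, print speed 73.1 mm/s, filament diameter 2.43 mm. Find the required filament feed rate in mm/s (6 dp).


Q = 0.83 * 0.14 * 73.1 = 8.49422 mm^3/s
A_fil = pi*(2.43/2)^2 = 4.63769762 mm^2
v_feed = 8.49422 / 4.63769762 = 1.83156 mm/s


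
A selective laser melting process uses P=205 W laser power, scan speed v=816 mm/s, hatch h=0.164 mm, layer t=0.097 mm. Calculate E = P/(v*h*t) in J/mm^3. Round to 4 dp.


E = 205 / (816*0.164*0.097) = 15.7924 J/mm^3


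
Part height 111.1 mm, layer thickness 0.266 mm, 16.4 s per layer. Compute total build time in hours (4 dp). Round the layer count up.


Layers = ceil(111.1/0.266) = 418
t = 418 * 16.4 / 3600 = 1.9042 hrs


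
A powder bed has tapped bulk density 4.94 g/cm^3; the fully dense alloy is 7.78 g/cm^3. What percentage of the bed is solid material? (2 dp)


Packing = (4.94/7.78)*100 = 63.5 %


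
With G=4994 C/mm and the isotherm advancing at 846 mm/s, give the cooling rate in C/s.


CR = 4994 * 846 = 4224924 C/s


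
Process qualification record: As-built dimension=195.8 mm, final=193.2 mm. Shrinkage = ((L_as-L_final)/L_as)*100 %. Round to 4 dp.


Shrinkage = ((195.8-193.2)/195.8)*100 = 1.3279 %


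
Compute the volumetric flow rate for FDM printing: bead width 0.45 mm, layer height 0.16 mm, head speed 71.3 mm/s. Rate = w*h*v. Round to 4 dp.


Rate = 0.45 * 0.16 * 71.3 = 5.1336 mm^3/s


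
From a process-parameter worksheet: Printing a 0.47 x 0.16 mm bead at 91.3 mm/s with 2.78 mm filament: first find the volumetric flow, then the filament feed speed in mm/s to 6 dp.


Q = 0.47 * 0.16 * 91.3 = 6.86576 mm^3/s
A_fil = pi*(2.78/2)^2 = 6.06987117 mm^2
v_feed = 6.86576 / 6.06987117 = 1.131121 mm/s


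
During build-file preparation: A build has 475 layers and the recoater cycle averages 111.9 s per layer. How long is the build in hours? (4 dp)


t = 475 * 111.9 / 3600 = 14.7646 hrs


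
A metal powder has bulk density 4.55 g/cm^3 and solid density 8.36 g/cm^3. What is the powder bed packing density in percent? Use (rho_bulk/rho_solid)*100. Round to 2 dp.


Packing = (4.55/8.36)*100 = 54.43 %


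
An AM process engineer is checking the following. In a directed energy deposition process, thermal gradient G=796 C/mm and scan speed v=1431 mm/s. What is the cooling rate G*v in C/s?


CR = 796 * 1431 = 1139076 C/s


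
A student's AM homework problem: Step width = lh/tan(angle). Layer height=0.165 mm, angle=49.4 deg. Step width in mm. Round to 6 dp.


step = 0.165 / tan(49.4) = 0.141422 mm


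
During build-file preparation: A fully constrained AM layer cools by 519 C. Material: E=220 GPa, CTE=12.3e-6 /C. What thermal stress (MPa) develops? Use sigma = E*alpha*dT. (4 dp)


sigma = 220*1000 * 12.3e-6 * 519 = 1404.414 MPa


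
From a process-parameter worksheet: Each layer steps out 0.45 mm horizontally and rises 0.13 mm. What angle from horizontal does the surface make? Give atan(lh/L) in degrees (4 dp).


angle = atan(0.13/0.45) = 16.1134 degrees


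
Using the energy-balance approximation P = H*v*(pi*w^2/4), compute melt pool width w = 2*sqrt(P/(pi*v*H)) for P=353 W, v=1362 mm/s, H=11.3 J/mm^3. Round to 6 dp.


w = 2*sqrt(353/(pi*1362*11.3)) = 0.170889 mm


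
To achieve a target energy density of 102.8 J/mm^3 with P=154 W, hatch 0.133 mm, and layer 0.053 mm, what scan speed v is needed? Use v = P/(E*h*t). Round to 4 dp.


v = 154 / (102.8*0.133*0.053) = 212.5201 mm/s


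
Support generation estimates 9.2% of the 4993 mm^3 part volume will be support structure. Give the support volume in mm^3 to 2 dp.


V_support = 4993 * 0.092 = 459.36 mm^3


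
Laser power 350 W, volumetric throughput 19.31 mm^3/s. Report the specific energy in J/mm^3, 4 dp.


SE = 350 / 19.31 = 18.1253 J/mm^3


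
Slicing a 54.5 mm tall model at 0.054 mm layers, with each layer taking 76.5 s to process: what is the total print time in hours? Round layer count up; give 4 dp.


Layers = ceil(54.5/0.054) = 1010
t = 1010 * 76.5 / 3600 = 21.4625 hrs


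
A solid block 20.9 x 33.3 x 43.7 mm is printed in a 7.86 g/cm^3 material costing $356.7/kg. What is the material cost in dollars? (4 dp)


V = 20.9 * 33.3 * 43.7 = 30413.889 mm^3 = 30.413889 cm^3
Mass = 30.413889 * 7.86 / 1000 = 0.23905317 kg
Cost = 0.23905317 * 356.7 = 85.2703 $


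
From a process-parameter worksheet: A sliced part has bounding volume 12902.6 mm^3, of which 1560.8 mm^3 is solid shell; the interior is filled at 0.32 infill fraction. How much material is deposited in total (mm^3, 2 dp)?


V_infill = (12902.6 - 1560.8) * 0.32 = 3629.38
V_total = 1560.8 + 3629.38 = 5190.18 mm^3


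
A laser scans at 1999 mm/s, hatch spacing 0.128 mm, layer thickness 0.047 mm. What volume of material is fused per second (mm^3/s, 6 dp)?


Rate = 1999 * 0.128 * 0.047 = 12.025984 mm^3/s


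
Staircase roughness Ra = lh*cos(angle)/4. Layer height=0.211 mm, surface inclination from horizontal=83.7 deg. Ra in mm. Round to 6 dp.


Ra = 0.211 * cos(83.7) / 4 = 0.005788 mm


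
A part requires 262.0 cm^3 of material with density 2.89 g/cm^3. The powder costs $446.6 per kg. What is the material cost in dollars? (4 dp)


Mass = 262.0*2.89/1000 = 0.75718 kg
Cost = 0.75718 * 446.6 = 338.1566 $


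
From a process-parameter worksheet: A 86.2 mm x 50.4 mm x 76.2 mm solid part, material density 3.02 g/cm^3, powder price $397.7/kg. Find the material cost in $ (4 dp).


V = 86.2 * 50.4 * 76.2 = 331049.376 mm^3 = 331.049376 cm^3
Mass = 331.049376 * 3.02 / 1000 = 0.99976912 kg
Cost = 0.99976912 * 397.7 = 397.6082 $


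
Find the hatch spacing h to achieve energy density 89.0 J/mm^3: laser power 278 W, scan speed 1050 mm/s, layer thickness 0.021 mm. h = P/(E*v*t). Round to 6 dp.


h = 278 / (89.0*1050*0.021) = 0.14166 mm


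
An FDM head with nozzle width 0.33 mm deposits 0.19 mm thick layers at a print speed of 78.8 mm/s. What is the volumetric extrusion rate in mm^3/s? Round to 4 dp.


Rate = 0.33 * 0.19 * 78.8 = 4.9408 mm^3/s


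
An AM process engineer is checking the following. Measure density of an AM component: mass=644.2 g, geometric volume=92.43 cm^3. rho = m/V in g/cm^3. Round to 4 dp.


rho = 644.2 / 92.43 = 6.9696 g/cm^3


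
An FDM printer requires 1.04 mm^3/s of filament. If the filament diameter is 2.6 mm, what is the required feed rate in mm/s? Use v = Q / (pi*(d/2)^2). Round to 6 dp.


A = pi*(2.6/2)^2 = 5.309292
v = 1.04 / 5.309292 = 0.195883 mm/s


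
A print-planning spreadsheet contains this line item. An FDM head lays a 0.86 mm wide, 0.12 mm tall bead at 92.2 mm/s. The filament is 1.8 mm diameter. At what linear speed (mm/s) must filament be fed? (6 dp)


Q = 0.86 * 0.12 * 92.2 = 9.51504 mm^3/s
A_fil = pi*(1.8/2)^2 = 2.54469005 mm^2
v_feed = 9.51504 / 2.54469005 = 3.739174 mm/s


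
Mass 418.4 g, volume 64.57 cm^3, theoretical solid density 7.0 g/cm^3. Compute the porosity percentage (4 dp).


rho_part = 418.4 / 64.57 = 6.47978938 g/cm^3
Porosity = (1 - 6.47978938/7.0)*100 = 7.4316 %


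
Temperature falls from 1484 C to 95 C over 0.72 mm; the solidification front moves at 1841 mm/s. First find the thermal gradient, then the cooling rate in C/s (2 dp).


G = (1484-95)/0.72 = 1929.16666667 C/mm
CR = 1929.16666667 * 1841 = 3551595.83 C/s


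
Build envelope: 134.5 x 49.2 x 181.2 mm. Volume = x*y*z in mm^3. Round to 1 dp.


V = 134.5 * 49.2 * 181.2 = 1199072.9 mm^3


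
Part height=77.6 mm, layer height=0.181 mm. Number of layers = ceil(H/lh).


Layers = ceil(77.6/0.181) = 429


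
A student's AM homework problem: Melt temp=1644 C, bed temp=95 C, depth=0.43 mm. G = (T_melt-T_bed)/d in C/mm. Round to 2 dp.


G = (1644-95)/0.43 = 3602.33 C/mm


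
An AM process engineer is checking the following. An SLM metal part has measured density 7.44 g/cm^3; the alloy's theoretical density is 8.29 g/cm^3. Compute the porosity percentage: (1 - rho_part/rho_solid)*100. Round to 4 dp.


Porosity = (1-7.44/8.29)*100 = 10.2533 %


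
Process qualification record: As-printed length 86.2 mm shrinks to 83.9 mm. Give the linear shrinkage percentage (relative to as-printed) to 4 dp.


Shrinkage = ((86.2-83.9)/86.2)*100 = 2.6682 %


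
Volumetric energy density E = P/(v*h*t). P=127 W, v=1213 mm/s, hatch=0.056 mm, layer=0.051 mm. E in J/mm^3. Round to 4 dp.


E = 127 / (1213*0.056*0.051) = 36.6593 J/mm^3


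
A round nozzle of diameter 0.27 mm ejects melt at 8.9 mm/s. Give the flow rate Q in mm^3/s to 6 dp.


A = pi*(0.27/2)^2 = 0.05725553 mm^2
Q = 0.05725553 * 8.9 = 0.509574 mm^3/s


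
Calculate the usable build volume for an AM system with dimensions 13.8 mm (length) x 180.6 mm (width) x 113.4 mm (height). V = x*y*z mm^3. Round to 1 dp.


V = 13.8 * 180.6 * 113.4 = 282624.6 mm^3


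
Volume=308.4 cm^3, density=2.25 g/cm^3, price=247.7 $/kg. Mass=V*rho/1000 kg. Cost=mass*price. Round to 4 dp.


Mass = 308.4*2.25/1000 = 0.6939 kg
Cost = 0.6939 * 247.7 = 171.879 $


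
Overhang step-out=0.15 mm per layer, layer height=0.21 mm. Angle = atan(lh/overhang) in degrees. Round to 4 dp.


angle = atan(0.21/0.15) = 54.4623 degrees


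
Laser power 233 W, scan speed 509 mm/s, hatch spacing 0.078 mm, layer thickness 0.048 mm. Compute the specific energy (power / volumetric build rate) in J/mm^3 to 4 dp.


Build rate = 509 * 0.078 * 0.048 = 1.905696 mm^3/s
SE = 233 / 1.905696 = 122.265 J/mm^3


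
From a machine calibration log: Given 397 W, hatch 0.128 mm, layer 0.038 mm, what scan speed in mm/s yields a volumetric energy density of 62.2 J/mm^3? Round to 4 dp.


v = 397 / (62.2*0.128*0.038) = 1312.2197 mm/s


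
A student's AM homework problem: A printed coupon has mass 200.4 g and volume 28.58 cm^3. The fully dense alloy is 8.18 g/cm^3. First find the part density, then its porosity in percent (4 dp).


rho_part = 200.4 / 28.58 = 7.01189643 g/cm^3
Porosity = (1 - 7.01189643/8.18)*100 = 14.28 %


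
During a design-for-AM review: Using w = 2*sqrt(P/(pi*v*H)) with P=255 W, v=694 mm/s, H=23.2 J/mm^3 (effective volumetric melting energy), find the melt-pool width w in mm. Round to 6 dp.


w = 2*sqrt(255/(pi*694*23.2)) = 0.142004 mm


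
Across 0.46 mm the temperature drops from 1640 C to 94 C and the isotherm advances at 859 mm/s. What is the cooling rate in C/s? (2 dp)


G = (1640-94)/0.46 = 3360.86956522 C/mm
CR = 3360.86956522 * 859 = 2886986.96 C/s


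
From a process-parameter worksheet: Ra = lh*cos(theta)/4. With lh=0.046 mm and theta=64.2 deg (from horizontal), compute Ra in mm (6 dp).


Ra = 0.046 * cos(64.2) / 4 = 0.005005 mm


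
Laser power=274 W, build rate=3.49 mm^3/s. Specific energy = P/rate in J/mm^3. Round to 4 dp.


SE = 274 / 3.49 = 78.51 J/mm^3


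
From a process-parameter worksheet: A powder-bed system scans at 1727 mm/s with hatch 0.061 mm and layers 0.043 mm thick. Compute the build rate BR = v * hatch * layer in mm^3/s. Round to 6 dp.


Rate = 1727 * 0.061 * 0.043 = 4.529921 mm^3/s


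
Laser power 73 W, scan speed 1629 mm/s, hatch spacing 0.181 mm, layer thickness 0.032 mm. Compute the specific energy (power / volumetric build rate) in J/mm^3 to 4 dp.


Build rate = 1629 * 0.181 * 0.032 = 9.435168 mm^3/s
SE = 73 / 9.435168 = 7.737 J/mm^3


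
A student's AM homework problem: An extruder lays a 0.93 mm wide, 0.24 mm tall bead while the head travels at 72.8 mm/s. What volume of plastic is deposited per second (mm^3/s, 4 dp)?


Rate = 0.93 * 0.24 * 72.8 = 16.249 mm^3/s


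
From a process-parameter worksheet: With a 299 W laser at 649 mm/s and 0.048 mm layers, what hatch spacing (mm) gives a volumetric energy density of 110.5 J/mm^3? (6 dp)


h = 299 / (110.5*649*0.048) = 0.086861 mm


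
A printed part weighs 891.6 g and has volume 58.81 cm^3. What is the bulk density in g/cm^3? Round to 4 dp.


rho = 891.6 / 58.81 = 15.1607 g/cm^3


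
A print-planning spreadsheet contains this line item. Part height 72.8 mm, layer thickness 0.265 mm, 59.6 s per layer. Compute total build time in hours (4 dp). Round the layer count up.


Layers = ceil(72.8/0.265) = 275
t = 275 * 59.6 / 3600 = 4.5528 hrs


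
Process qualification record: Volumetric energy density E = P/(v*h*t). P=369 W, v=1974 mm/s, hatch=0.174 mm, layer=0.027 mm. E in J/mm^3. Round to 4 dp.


E = 369 / (1974*0.174*0.027) = 39.7893 J/mm^3


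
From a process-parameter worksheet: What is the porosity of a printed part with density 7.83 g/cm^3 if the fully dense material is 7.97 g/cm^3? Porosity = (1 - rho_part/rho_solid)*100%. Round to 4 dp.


Porosity = (1-7.83/7.97)*100 = 1.7566 %


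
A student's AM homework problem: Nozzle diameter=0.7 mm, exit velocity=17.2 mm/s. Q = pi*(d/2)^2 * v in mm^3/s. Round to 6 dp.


A = pi*(0.7/2)^2 = 0.3848451 mm^2
Q = 0.3848451 * 17.2 = 6.619336 mm^3/s


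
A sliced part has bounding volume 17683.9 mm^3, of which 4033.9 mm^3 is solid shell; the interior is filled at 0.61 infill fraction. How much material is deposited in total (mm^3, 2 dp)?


V_infill = (17683.9 - 4033.9) * 0.61 = 8326.5
V_total = 4033.9 + 8326.5 = 12360.4 mm^3


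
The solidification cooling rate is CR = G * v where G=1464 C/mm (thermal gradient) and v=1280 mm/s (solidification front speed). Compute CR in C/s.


CR = 1464 * 1280 = 1873920 C/s


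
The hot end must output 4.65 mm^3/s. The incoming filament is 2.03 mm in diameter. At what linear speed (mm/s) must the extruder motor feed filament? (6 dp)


A = pi*(2.03/2)^2 = 3.236547
v = 4.65 / 3.236547 = 1.436716 mm/s


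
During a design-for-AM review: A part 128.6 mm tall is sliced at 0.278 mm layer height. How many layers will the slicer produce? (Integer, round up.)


Layers = ceil(128.6/0.278) = 463


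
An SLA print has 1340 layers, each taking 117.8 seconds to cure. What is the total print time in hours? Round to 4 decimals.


t = 1340 * 117.8 / 3600 = 43.8478 hrs


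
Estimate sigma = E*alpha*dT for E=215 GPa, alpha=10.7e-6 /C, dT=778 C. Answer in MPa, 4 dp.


sigma = 215*1000 * 10.7e-6 * 778 = 1789.789 MPa


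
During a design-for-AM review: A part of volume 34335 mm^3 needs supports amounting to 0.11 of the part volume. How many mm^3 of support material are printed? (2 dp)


V_support = 34335 * 0.11 = 3776.85 mm^3


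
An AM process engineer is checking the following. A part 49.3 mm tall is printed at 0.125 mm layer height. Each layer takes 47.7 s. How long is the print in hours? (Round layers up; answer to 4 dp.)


Layers = ceil(49.3/0.125) = 395
t = 395 * 47.7 / 3600 = 5.2338 hrs


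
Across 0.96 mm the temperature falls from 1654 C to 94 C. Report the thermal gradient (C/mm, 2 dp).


G = (1654-94)/0.96 = 1625.0 C/mm


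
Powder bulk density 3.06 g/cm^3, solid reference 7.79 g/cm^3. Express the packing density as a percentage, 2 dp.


Packing = (3.06/7.79)*100 = 39.28 %


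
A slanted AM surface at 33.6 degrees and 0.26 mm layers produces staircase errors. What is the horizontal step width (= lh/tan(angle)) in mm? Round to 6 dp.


step = 0.26 / tan(33.6) = 0.391331 mm


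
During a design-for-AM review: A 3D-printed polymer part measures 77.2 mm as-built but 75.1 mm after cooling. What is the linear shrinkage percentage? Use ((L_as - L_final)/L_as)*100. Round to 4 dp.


Shrinkage = ((77.2-75.1)/77.2)*100 = 2.7202 %


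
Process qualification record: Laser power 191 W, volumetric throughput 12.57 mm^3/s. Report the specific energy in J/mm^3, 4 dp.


SE = 191 / 12.57 = 15.1949 J/mm^3


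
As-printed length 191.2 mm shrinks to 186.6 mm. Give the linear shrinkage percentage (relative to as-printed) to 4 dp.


Shrinkage = ((191.2-186.6)/191.2)*100 = 2.4059 %


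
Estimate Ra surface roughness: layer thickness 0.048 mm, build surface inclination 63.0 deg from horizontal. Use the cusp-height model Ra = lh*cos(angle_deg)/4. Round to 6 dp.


Ra = 0.048 * cos(63.0) / 4 = 0.005448 mm


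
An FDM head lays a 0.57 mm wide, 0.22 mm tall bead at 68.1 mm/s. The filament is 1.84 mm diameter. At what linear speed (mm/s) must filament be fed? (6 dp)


Q = 0.57 * 0.22 * 68.1 = 8.53974 mm^3/s
A_fil = pi*(1.84/2)^2 = 2.65904402 mm^2
v_feed = 8.53974 / 2.65904402 = 3.211583 mm/s


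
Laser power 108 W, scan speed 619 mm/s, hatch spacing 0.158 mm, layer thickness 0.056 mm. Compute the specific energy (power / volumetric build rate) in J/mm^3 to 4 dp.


Build rate = 619 * 0.158 * 0.056 = 5.476912 mm^3/s
SE = 108 / 5.476912 = 19.7191 J/mm^3


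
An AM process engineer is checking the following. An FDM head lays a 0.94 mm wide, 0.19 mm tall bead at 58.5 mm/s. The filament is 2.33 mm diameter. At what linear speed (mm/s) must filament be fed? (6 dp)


Q = 0.94 * 0.19 * 58.5 = 10.4481 mm^3/s
A_fil = pi*(2.33/2)^2 = 4.26384809 mm^2
v_feed = 10.4481 / 4.26384809 = 2.450392 mm/s


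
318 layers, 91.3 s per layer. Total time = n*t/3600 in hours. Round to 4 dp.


t = 318 * 91.3 / 3600 = 8.0648 hrs


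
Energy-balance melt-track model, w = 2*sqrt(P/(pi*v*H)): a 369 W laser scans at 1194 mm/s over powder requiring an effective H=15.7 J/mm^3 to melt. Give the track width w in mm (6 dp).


w = 2*sqrt(369/(pi*1194*15.7)) = 0.158313 mm


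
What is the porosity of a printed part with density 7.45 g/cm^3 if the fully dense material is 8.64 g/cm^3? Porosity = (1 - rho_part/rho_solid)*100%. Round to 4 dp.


Porosity = (1-7.45/8.64)*100 = 13.7731 %


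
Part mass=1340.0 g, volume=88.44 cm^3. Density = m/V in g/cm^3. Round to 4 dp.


rho = 1340.0 / 88.44 = 15.1515 g/cm^3


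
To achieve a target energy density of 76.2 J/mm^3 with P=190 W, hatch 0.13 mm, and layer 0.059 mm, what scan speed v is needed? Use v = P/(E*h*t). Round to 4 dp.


v = 190 / (76.2*0.13*0.059) = 325.0897 mm/s


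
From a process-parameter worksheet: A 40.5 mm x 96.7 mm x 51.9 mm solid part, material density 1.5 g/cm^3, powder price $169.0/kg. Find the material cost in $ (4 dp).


V = 40.5 * 96.7 * 51.9 = 203258.565 mm^3 = 203.258565 cm^3
Mass = 203.258565 * 1.5 / 1000 = 0.30488785 kg
Cost = 0.30488785 * 169.0 = 51.526 $


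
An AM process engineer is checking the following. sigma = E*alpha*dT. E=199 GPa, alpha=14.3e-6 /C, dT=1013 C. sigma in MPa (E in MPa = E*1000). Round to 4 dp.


sigma = 199*1000 * 14.3e-6 * 1013 = 2882.6941 MPa


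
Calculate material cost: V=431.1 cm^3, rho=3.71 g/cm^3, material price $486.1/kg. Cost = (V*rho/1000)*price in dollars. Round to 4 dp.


Mass = 431.1*3.71/1000 = 1.599381 kg
Cost = 1.599381 * 486.1 = 777.4591 $
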